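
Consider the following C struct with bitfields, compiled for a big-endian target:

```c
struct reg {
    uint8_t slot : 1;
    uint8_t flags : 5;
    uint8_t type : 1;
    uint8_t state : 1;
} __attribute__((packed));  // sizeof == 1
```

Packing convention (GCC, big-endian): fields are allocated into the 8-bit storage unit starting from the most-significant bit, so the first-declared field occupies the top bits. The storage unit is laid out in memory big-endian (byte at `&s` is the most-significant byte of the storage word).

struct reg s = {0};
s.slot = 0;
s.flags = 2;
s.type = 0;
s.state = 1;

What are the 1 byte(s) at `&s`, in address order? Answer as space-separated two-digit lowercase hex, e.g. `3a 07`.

09

slot:1 = 0 → 0x0 << 7 → word 0x00
flags:5 = 2 → 0x2 << 2 → word 0x08
type:1 = 0 → 0x0 << 1 → word 0x08
state:1 = 1 → 0x1 << 0 → word 0x09
word = 0x09 → big-endian bytes:
  [0]=0x09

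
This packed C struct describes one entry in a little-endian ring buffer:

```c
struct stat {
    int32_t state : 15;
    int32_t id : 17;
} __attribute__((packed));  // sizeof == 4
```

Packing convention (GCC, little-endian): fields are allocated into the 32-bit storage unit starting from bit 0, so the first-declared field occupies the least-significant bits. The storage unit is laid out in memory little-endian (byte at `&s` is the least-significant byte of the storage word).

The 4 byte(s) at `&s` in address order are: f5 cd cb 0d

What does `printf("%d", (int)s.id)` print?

7063

[0]=0xf5 [1]=0xcd [2]=0xcb [3]=0x0d (little-endian) → word 0x0dcbcdf5
state:15 @ bit 0 → (0x0dcbcdf5>>0)&0x7fff = 0x4df5
id:17 @ bit 15 → (0x0dcbcdf5>>15)&0x1ffff = 0x1b97  ←
id signed 17b, MSB=0: value = 7063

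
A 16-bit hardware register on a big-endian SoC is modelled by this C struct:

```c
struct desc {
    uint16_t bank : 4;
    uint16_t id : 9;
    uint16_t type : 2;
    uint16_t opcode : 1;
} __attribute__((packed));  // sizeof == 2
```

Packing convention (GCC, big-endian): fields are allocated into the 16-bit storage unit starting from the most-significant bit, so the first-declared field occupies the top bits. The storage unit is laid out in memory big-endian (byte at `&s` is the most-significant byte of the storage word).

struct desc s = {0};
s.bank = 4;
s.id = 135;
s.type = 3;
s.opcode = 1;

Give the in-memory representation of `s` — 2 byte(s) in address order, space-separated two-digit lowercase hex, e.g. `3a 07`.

[12+:4] bank=4 & 0xf = 0x4; word=0x4000
[3+:9] id=135 & 0x1ff = 0x87; word=0x4438
[1+:2] type=3 & 0x3 = 0x3; word=0x443e
[0+:1] opcode=1 & 0x1 = 0x1; word=0x443f
word = 0x443f → big-endian bytes:
  [0]=0x44  [1]=0x3f

44 3f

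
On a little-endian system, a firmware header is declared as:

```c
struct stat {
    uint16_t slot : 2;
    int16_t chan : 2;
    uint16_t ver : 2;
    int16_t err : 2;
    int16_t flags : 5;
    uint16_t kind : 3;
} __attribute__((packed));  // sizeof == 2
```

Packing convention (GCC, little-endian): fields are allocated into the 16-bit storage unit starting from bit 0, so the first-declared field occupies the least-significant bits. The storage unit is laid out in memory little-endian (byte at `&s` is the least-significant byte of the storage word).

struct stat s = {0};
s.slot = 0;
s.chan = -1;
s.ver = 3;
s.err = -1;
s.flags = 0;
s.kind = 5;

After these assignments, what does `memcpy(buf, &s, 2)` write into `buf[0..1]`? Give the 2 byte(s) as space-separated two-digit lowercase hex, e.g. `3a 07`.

fc a0

[0+:2] slot=0 & 0x3 = 0x0; word=0x0000
[2+:2] chan=-1 & 0x3 = 0x3; word=0x000c
[4+:2] ver=3 & 0x3 = 0x3; word=0x003c
[6+:2] err=-1 & 0x3 = 0x3; word=0x00fc
[8+:5] flags=0 & 0x1f = 0x0; word=0x00fc
[13+:3] kind=5 & 0x7 = 0x5; word=0xa0fc
word = 0xa0fc → little-endian bytes:
  [0]=0xfc  [1]=0xa0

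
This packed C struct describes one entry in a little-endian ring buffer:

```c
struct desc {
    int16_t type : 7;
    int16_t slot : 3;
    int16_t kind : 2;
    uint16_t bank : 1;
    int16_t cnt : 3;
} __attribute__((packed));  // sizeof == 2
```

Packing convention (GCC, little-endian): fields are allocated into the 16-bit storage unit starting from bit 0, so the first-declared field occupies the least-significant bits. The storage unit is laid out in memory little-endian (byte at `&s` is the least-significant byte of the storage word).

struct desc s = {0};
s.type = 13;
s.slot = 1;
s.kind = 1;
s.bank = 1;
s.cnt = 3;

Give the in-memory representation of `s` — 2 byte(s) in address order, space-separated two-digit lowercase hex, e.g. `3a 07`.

type (7b) val=13 bits=0xd at bit 0: 0x000d
slot (3b) val=1 bits=0x1 at bit 7: 0x008d
kind (2b) val=1 bits=0x1 at bit 10: 0x048d
bank (1b) val=1 bits=0x1 at bit 12: 0x148d
cnt (3b) val=3 bits=0x3 at bit 13: 0x748d
word = 0x748d → little-endian bytes:
  [0]=0x8d  [1]=0x74

8d 74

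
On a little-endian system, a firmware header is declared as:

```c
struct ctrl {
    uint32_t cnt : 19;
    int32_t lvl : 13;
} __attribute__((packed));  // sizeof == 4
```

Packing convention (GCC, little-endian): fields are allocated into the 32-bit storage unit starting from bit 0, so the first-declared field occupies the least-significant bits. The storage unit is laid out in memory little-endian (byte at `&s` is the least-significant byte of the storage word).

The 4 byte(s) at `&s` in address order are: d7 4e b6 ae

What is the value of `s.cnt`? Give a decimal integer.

[0]=0xd7 [1]=0x4e [2]=0xb6 [3]=0xae (little-endian) → word 0xaeb64ed7
cnt:19 @ bit 0 → (0xaeb64ed7>>0)&0x7ffff = 0x64ed7  ←
lvl:13 @ bit 19 → (0xaeb64ed7>>19)&0x1fff = 0x15d6

413399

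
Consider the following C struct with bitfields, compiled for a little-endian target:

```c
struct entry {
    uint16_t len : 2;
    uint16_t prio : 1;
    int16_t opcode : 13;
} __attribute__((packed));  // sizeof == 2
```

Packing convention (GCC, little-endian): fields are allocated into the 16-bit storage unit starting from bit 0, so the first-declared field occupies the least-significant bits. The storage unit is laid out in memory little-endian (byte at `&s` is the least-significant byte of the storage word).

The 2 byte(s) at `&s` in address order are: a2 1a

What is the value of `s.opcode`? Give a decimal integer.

852

[0]=0xa2 [1]=0x1a (little-endian) → word 0x1aa2
len:2 @ bit 0 → (0x1aa2>>0)&0x3 = 0x2
prio:1 @ bit 2 → (0x1aa2>>2)&0x1 = 0x0
opcode:13 @ bit 3 → (0x1aa2>>3)&0x1fff = 0x354  ←
opcode signed 13b, MSB=0: value = 852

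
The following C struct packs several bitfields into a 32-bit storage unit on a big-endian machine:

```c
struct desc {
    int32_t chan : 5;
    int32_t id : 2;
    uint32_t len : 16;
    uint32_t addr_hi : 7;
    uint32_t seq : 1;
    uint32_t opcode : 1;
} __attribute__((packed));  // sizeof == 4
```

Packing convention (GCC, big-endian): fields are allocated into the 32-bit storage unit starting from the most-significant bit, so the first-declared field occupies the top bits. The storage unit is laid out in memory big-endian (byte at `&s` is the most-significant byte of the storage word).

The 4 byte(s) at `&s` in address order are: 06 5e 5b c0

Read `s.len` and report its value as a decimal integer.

[0]=0x06 [1]=0x5e [2]=0x5b [3]=0xc0 (big-endian) → word 0x065e5bc0
chan:5 @ bit 27 → (0x065e5bc0>>27)&0x1f = 0x0
id:2 @ bit 25 → (0x065e5bc0>>25)&0x3 = 0x3
len:16 @ bit 9 → (0x065e5bc0>>9)&0xffff = 0x2f2d  ←
addr_hi:7 @ bit 2 → (0x065e5bc0>>2)&0x7f = 0x70
seq:1 @ bit 1 → (0x065e5bc0>>1)&0x1 = 0x0
opcode:1 @ bit 0 → (0x065e5bc0>>0)&0x1 = 0x0

12077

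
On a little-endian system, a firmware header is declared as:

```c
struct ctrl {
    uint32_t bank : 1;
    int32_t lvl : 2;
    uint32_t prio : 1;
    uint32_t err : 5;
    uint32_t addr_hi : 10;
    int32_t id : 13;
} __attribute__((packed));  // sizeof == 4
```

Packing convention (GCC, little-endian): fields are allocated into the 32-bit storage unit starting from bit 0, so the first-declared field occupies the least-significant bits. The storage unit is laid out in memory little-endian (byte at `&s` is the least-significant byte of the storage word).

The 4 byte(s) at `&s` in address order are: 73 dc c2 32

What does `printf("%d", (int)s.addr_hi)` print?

[0]=0x73 [1]=0xdc [2]=0xc2 [3]=0x32 (little-endian) → word 0x32c2dc73
bank:1 @ bit 0 → (0x32c2dc73>>0)&0x1 = 0x1
lvl:2 @ bit 1 → (0x32c2dc73>>1)&0x3 = 0x1
prio:1 @ bit 3 → (0x32c2dc73>>3)&0x1 = 0x0
err:5 @ bit 4 → (0x32c2dc73>>4)&0x1f = 0x7
addr_hi:10 @ bit 9 → (0x32c2dc73>>9)&0x3ff = 0x16e  ←
id:13 @ bit 19 → (0x32c2dc73>>19)&0x1fff = 0x658

366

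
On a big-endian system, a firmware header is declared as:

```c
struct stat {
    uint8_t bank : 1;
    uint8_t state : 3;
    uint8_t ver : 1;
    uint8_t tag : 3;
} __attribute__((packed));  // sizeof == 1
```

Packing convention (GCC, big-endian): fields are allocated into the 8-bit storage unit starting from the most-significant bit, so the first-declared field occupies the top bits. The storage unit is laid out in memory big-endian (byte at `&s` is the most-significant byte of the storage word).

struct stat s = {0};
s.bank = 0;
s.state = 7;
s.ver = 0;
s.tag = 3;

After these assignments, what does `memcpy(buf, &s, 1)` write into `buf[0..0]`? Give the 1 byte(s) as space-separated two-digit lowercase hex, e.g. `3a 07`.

73

bank:1 = 0 → 0x0 << 7 → word 0x00
state:3 = 7 → 0x7 << 4 → word 0x70
ver:1 = 0 → 0x0 << 3 → word 0x70
tag:3 = 3 → 0x3 << 0 → word 0x73
word = 0x73 → big-endian bytes:
  [0]=0x73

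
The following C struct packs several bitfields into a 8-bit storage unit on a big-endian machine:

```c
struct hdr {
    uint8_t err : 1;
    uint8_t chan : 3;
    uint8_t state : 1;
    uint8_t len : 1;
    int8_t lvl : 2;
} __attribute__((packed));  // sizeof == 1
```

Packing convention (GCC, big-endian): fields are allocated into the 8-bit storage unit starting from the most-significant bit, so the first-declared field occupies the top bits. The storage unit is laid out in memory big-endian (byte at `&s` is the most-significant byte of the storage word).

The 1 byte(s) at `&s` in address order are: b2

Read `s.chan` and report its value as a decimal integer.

3

[0]=0xb2 (big-endian) → word 0xb2
err [7+:1] = (word>>7) & 0x1 = 1
chan [4+:3] = (word>>4) & 0x7 = 3  ←
state [3+:1] = (word>>3) & 0x1 = 0
len [2+:1] = (word>>2) & 0x1 = 0
lvl [0+:2] = (word>>0) & 0x3 = 2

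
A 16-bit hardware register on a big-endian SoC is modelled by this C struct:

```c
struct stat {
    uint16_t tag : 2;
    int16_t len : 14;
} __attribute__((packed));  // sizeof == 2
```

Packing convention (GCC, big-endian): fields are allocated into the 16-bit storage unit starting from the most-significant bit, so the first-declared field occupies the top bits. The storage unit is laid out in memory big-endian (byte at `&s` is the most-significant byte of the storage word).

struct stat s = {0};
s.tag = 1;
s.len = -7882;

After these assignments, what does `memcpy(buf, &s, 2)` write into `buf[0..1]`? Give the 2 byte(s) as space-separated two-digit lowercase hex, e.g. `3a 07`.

[14+:2] tag=1 & 0x3 = 0x1; word=0x4000
[0+:14] len=-7882 & 0x3fff = 0x2136; word=0x6136
word = 0x6136 → big-endian bytes:
  [0]=0x61  [1]=0x36

61 36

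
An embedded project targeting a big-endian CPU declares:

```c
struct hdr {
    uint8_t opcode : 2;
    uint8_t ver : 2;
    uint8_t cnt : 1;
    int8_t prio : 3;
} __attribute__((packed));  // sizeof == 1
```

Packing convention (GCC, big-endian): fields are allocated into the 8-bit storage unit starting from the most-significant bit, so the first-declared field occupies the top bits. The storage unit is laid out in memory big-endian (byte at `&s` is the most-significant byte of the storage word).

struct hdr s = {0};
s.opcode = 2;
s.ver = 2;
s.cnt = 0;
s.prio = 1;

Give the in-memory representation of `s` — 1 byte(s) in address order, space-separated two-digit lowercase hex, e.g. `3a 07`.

a1

opcode (2b) val=2 bits=0x2 at bit 6: 0x80
ver (2b) val=2 bits=0x2 at bit 4: 0xa0
cnt (1b) val=0 bits=0x0 at bit 3: 0xa0
prio (3b) val=1 bits=0x1 at bit 0: 0xa1
word = 0xa1 → big-endian bytes:
  [0]=0xa1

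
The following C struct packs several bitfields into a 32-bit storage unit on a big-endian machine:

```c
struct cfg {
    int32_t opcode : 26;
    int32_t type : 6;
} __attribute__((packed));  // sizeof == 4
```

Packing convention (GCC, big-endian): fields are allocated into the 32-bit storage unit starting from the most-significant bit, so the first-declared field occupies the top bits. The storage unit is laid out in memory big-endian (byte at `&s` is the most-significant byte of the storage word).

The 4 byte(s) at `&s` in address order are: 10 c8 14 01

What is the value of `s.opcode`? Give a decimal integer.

4399184

[0]=0x10 [1]=0xc8 [2]=0x14 [3]=0x01 (big-endian) → word 0x10c81401
opcode [6+:26] = (word>>6) & 0x3ffffff = 4399184  ←
type [0+:6] = (word>>0) & 0x3f = 1
opcode signed 26b, MSB=0: value = 4399184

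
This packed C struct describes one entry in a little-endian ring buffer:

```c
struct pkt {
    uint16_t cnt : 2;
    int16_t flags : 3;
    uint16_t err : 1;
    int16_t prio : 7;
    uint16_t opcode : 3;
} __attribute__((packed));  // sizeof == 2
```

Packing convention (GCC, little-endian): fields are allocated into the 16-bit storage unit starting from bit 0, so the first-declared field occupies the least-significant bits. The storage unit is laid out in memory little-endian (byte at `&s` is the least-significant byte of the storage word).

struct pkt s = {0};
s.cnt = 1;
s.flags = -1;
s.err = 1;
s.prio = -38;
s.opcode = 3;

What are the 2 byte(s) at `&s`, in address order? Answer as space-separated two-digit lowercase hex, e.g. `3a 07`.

bd 76

[0+:2] cnt=1 & 0x3 = 0x1; word=0x0001
[2+:3] flags=-1 & 0x7 = 0x7; word=0x001d
[5+:1] err=1 & 0x1 = 0x1; word=0x003d
[6+:7] prio=-38 & 0x7f = 0x5a; word=0x16bd
[13+:3] opcode=3 & 0x7 = 0x3; word=0x76bd
word = 0x76bd → little-endian bytes:
  [0]=0xbd  [1]=0x76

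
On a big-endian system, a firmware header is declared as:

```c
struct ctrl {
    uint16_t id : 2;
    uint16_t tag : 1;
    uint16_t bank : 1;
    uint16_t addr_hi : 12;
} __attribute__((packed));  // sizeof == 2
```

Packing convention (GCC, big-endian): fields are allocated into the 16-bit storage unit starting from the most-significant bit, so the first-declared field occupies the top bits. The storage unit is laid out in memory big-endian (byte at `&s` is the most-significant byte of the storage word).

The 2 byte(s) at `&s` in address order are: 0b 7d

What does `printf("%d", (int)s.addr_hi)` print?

2941

[0]=0x0b [1]=0x7d (big-endian) → word 0x0b7d
id [14+:2] = (word>>14) & 0x3 = 0
tag [13+:1] = (word>>13) & 0x1 = 0
bank [12+:1] = (word>>12) & 0x1 = 0
addr_hi [0+:12] = (word>>0) & 0xfff = 2941  ←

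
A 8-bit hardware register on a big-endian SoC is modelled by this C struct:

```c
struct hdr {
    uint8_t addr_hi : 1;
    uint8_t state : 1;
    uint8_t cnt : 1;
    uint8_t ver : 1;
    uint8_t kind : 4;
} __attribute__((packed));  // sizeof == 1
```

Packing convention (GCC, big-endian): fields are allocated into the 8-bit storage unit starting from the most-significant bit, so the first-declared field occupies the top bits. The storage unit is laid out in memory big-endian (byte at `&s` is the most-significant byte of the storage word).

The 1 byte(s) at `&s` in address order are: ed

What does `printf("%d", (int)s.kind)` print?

13

[0]=0xed (big-endian) → word 0xed
addr_hi:1 @ bit 7 → (0xed>>7)&0x1 = 0x1
state:1 @ bit 6 → (0xed>>6)&0x1 = 0x1
cnt:1 @ bit 5 → (0xed>>5)&0x1 = 0x1
ver:1 @ bit 4 → (0xed>>4)&0x1 = 0x0
kind:4 @ bit 0 → (0xed>>0)&0xf = 0xd  ←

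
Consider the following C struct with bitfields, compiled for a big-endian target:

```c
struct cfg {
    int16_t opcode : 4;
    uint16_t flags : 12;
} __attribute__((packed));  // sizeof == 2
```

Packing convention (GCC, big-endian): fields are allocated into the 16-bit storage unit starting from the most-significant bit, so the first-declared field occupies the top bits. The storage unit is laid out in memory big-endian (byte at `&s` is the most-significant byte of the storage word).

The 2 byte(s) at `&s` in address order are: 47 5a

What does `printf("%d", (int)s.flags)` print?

[0]=0x47 [1]=0x5a (big-endian) → word 0x475a
opcode [12+:4] = (word>>12) & 0xf = 4
flags [0+:12] = (word>>0) & 0xfff = 1882  ←

1882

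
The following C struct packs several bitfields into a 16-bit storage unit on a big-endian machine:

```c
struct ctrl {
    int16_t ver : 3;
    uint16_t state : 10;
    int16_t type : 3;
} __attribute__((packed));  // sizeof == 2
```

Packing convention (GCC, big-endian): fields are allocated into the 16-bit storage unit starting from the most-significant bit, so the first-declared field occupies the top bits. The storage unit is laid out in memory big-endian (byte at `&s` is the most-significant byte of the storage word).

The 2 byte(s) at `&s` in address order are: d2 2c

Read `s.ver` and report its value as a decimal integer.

[0]=0xd2 [1]=0x2c (big-endian) → word 0xd22c
ver [13+:3] = (word>>13) & 0x7 = 6  ←
state [3+:10] = (word>>3) & 0x3ff = 581
type [0+:3] = (word>>0) & 0x7 = 4
ver signed 3b, MSB=1: 6 - 8 = -2

-2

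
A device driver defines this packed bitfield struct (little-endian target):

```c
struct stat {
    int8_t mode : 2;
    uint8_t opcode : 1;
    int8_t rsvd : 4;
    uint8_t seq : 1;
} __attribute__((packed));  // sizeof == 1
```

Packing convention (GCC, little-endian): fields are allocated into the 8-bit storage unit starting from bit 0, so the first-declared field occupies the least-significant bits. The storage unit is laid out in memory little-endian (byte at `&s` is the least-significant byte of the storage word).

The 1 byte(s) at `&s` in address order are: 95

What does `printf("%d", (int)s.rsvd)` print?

2

[0]=0x95 (little-endian) → word 0x95
mode:2 @ bit 0 → (0x95>>0)&0x3 = 0x1
opcode:1 @ bit 2 → (0x95>>2)&0x1 = 0x1
rsvd:4 @ bit 3 → (0x95>>3)&0xf = 0x2  ←
seq:1 @ bit 7 → (0x95>>7)&0x1 = 0x1
rsvd signed 4b, MSB=0: value = 2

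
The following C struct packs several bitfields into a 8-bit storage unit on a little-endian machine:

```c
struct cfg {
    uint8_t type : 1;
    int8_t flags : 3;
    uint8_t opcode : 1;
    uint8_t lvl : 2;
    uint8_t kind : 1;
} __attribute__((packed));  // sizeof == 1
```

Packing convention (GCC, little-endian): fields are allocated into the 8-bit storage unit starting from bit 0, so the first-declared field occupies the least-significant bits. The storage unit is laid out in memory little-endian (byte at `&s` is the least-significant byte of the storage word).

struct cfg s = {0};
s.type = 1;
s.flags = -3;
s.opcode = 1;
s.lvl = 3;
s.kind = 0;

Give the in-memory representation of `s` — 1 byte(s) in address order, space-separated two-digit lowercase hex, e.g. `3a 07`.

type:1 = 1 → 0x1 << 0 → word 0x01
flags:3 = -3 → 0x5 << 1 → word 0x0b
opcode:1 = 1 → 0x1 << 4 → word 0x1b
lvl:2 = 3 → 0x3 << 5 → word 0x7b
kind:1 = 0 → 0x0 << 7 → word 0x7b
word = 0x7b → little-endian bytes:
  [0]=0x7b

7b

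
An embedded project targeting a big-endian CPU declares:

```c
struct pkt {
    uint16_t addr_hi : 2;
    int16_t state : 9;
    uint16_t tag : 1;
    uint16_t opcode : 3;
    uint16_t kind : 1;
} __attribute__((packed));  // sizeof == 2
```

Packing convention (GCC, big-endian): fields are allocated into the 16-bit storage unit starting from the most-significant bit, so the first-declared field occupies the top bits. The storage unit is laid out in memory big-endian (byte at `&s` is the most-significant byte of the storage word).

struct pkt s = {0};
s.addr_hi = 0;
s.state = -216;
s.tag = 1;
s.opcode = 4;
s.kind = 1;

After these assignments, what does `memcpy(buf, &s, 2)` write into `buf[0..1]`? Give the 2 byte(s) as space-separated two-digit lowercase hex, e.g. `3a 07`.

25 19

[14+:2] addr_hi=0 & 0x3 = 0x0; word=0x0000
[5+:9] state=-216 & 0x1ff = 0x128; word=0x2500
[4+:1] tag=1 & 0x1 = 0x1; word=0x2510
[1+:3] opcode=4 & 0x7 = 0x4; word=0x2518
[0+:1] kind=1 & 0x1 = 0x1; word=0x2519
word = 0x2519 → big-endian bytes:
  [0]=0x25  [1]=0x19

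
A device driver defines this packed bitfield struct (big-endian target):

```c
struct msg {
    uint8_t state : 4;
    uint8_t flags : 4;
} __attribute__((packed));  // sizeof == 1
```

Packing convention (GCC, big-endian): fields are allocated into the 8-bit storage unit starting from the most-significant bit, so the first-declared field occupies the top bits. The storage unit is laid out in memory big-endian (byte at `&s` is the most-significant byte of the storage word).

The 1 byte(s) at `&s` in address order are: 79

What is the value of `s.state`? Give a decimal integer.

[0]=0x79 (big-endian) → word 0x79
state [4+:4] = (word>>4) & 0xf = 7  ←
flags [0+:4] = (word>>0) & 0xf = 9

7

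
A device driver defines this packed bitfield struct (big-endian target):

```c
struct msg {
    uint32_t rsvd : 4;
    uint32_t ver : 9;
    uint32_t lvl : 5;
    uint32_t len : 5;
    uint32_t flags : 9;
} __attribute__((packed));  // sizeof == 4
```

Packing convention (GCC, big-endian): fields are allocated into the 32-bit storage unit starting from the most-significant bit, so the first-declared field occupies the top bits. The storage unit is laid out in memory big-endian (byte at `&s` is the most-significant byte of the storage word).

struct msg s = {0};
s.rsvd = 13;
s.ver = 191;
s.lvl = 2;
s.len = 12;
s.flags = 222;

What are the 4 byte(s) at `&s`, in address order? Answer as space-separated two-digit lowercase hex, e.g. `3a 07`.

d5 f8 98 de

[28+:4] rsvd=13 & 0xf = 0xd; word=0xd0000000
[19+:9] ver=191 & 0x1ff = 0xbf; word=0xd5f80000
[14+:5] lvl=2 & 0x1f = 0x2; word=0xd5f88000
[9+:5] len=12 & 0x1f = 0xc; word=0xd5f89800
[0+:9] flags=222 & 0x1ff = 0xde; word=0xd5f898de
word = 0xd5f898de → big-endian bytes:
  [0]=0xd5  [1]=0xf8  [2]=0x98  [3]=0xde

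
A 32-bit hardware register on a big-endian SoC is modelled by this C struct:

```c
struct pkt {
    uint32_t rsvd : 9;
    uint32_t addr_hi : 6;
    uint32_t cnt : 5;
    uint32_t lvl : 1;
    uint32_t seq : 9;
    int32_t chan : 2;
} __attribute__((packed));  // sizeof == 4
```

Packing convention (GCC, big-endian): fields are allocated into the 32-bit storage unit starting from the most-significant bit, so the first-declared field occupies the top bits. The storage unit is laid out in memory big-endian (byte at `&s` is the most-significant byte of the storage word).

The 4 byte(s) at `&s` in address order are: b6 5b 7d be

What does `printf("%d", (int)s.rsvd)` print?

364

[0]=0xb6 [1]=0x5b [2]=0x7d [3]=0xbe (big-endian) → word 0xb65b7dbe
rsvd:9 @ bit 23 → (0xb65b7dbe>>23)&0x1ff = 0x16c  ←
addr_hi:6 @ bit 17 → (0xb65b7dbe>>17)&0x3f = 0x2d
cnt:5 @ bit 12 → (0xb65b7dbe>>12)&0x1f = 0x17
lvl:1 @ bit 11 → (0xb65b7dbe>>11)&0x1 = 0x1
seq:9 @ bit 2 → (0xb65b7dbe>>2)&0x1ff = 0x16f
chan:2 @ bit 0 → (0xb65b7dbe>>0)&0x3 = 0x2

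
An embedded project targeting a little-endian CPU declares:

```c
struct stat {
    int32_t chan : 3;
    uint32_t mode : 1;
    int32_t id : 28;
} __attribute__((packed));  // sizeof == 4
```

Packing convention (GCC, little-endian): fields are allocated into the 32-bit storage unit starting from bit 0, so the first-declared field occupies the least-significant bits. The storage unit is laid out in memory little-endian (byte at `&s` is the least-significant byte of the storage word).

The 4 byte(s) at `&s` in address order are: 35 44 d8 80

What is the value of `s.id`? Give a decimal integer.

[0]=0x35 [1]=0x44 [2]=0xd8 [3]=0x80 (little-endian) → word 0x80d84435
chan [0+:3] = (word>>0) & 0x7 = 5
mode [3+:1] = (word>>3) & 0x1 = 0
id [4+:28] = (word>>4) & 0xfffffff = 135103555  ←
id signed 28b, MSB=1: 135103555 - 268435456 = -133331901

-133331901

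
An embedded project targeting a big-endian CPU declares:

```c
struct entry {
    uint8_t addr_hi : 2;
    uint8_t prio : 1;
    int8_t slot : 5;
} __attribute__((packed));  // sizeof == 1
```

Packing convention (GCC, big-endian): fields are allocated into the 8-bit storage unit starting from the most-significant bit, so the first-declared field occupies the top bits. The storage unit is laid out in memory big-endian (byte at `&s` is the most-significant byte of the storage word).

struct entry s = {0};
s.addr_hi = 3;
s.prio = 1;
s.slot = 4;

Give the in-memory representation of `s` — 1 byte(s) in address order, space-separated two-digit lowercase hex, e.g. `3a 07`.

e4

addr_hi (2b) val=3 bits=0x3 at bit 6: 0xc0
prio (1b) val=1 bits=0x1 at bit 5: 0xe0
slot (5b) val=4 bits=0x4 at bit 0: 0xe4
word = 0xe4 → big-endian bytes:
  [0]=0xe4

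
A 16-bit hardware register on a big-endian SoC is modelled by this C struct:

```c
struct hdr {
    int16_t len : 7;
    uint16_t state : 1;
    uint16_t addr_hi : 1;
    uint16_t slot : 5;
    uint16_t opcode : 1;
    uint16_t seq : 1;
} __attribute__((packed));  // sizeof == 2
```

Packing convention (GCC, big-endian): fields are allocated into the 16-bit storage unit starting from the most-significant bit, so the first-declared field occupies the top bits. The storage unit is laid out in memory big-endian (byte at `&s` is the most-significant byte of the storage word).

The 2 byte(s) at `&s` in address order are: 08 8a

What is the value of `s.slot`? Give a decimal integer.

[0]=0x08 [1]=0x8a (big-endian) → word 0x088a
len [9+:7] = (word>>9) & 0x7f = 4
state [8+:1] = (word>>8) & 0x1 = 0
addr_hi [7+:1] = (word>>7) & 0x1 = 1
slot [2+:5] = (word>>2) & 0x1f = 2  ←
opcode [1+:1] = (word>>1) & 0x1 = 1
seq [0+:1] = (word>>0) & 0x1 = 0

2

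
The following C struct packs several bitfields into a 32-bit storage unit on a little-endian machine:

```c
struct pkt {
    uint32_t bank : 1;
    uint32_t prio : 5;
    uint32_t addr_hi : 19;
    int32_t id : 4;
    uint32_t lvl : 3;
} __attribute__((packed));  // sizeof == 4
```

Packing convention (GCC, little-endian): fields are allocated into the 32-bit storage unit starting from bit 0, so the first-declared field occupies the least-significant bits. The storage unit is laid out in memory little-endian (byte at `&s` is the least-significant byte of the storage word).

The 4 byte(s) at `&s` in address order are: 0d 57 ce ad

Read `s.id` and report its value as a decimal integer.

6

[0]=0x0d [1]=0x57 [2]=0xce [3]=0xad (little-endian) → word 0xadce570d
bank:1 @ bit 0 → (0xadce570d>>0)&0x1 = 0x1
prio:5 @ bit 1 → (0xadce570d>>1)&0x1f = 0x6
addr_hi:19 @ bit 6 → (0xadce570d>>6)&0x7ffff = 0x7395c
id:4 @ bit 25 → (0xadce570d>>25)&0xf = 0x6  ←
lvl:3 @ bit 29 → (0xadce570d>>29)&0x7 = 0x5
id signed 4b, MSB=0: value = 6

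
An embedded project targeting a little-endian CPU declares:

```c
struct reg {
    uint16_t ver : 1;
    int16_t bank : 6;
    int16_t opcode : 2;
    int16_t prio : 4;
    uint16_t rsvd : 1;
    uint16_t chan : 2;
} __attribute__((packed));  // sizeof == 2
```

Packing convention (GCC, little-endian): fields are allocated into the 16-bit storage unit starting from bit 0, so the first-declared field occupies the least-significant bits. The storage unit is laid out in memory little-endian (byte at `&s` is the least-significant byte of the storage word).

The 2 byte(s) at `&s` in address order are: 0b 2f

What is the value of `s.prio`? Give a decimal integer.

7

[0]=0x0b [1]=0x2f (little-endian) → word 0x2f0b
ver:1 @ bit 0 → (0x2f0b>>0)&0x1 = 0x1
bank:6 @ bit 1 → (0x2f0b>>1)&0x3f = 0x5
opcode:2 @ bit 7 → (0x2f0b>>7)&0x3 = 0x2
prio:4 @ bit 9 → (0x2f0b>>9)&0xf = 0x7  ←
rsvd:1 @ bit 13 → (0x2f0b>>13)&0x1 = 0x1
chan:2 @ bit 14 → (0x2f0b>>14)&0x3 = 0x0
prio signed 4b, MSB=0: value = 7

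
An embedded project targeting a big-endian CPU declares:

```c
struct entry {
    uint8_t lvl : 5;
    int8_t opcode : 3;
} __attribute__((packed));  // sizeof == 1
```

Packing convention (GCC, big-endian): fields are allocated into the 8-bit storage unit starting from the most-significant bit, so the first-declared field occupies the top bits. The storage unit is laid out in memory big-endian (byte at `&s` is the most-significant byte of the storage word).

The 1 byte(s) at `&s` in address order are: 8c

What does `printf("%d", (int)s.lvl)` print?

17

[0]=0x8c (big-endian) → word 0x8c
lvl:5 @ bit 3 → (0x8c>>3)&0x1f = 0x11  ←
opcode:3 @ bit 0 → (0x8c>>0)&0x7 = 0x4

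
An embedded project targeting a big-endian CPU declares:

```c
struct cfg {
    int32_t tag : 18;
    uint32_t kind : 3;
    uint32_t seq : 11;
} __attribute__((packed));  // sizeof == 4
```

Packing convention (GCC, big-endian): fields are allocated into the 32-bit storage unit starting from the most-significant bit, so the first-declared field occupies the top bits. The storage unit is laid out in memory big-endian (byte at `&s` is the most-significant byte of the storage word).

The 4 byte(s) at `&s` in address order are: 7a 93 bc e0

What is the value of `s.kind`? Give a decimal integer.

[0]=0x7a [1]=0x93 [2]=0xbc [3]=0xe0 (big-endian) → word 0x7a93bce0
tag [14+:18] = (word>>14) & 0x3ffff = 125518
kind [11+:3] = (word>>11) & 0x7 = 7  ←
seq [0+:11] = (word>>0) & 0x7ff = 1248

7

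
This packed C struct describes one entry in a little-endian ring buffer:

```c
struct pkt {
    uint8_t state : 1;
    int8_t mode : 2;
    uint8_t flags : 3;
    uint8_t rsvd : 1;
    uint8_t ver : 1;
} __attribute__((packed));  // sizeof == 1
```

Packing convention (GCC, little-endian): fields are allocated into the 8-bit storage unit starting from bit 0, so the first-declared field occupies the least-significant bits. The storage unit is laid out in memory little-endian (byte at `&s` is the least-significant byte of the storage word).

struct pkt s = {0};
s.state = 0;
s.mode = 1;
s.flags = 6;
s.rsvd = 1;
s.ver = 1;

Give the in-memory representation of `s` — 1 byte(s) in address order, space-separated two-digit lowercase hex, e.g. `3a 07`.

f2

state:1 = 0 → 0x0 << 0 → word 0x00
mode:2 = 1 → 0x1 << 1 → word 0x02
flags:3 = 6 → 0x6 << 3 → word 0x32
rsvd:1 = 1 → 0x1 << 6 → word 0x72
ver:1 = 1 → 0x1 << 7 → word 0xf2
word = 0xf2 → little-endian bytes:
  [0]=0xf2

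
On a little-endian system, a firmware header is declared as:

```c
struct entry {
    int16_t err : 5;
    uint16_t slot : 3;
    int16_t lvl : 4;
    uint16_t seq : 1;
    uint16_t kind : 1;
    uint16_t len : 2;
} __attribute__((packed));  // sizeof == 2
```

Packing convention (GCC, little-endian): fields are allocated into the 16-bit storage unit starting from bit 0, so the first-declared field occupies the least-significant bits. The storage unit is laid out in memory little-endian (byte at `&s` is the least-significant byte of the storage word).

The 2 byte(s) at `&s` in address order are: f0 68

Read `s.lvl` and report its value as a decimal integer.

[0]=0xf0 [1]=0x68 (little-endian) → word 0x68f0
err [0+:5] = (word>>0) & 0x1f = 16
slot [5+:3] = (word>>5) & 0x7 = 7
lvl [8+:4] = (word>>8) & 0xf = 8  ←
seq [12+:1] = (word>>12) & 0x1 = 0
kind [13+:1] = (word>>13) & 0x1 = 1
len [14+:2] = (word>>14) & 0x3 = 1
lvl signed 4b, MSB=1: 8 - 16 = -8

-8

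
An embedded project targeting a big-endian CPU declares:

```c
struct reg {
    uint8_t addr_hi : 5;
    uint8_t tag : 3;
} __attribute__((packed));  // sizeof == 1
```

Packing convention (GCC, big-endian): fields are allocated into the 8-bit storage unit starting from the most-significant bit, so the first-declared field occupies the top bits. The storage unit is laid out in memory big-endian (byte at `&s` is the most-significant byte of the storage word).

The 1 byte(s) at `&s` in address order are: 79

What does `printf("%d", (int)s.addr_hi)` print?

15

[0]=0x79 (big-endian) → word 0x79
addr_hi:5 @ bit 3 → (0x79>>3)&0x1f = 0xf  ←
tag:3 @ bit 0 → (0x79>>0)&0x7 = 0x1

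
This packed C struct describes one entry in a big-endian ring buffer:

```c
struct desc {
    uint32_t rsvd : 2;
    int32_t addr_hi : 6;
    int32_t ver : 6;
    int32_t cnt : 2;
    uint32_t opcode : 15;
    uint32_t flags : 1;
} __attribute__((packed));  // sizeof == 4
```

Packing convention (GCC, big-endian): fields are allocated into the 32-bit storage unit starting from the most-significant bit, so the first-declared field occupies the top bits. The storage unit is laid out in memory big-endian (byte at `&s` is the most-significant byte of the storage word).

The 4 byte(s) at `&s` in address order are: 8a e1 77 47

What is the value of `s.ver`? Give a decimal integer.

-8

[0]=0x8a [1]=0xe1 [2]=0x77 [3]=0x47 (big-endian) → word 0x8ae17747
rsvd [30+:2] = (word>>30) & 0x3 = 2
addr_hi [24+:6] = (word>>24) & 0x3f = 10
ver [18+:6] = (word>>18) & 0x3f = 56  ←
cnt [16+:2] = (word>>16) & 0x3 = 1
opcode [1+:15] = (word>>1) & 0x7fff = 15267
flags [0+:1] = (word>>0) & 0x1 = 1
ver signed 6b, MSB=1: 56 - 64 = -8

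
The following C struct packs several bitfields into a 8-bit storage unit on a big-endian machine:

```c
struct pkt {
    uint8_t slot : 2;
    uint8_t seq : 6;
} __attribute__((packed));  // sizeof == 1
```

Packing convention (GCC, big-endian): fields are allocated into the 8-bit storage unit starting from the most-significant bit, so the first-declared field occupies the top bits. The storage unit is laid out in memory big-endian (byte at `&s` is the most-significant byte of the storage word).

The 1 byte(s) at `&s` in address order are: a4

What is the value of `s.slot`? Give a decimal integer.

[0]=0xa4 (big-endian) → word 0xa4
slot:2 @ bit 6 → (0xa4>>6)&0x3 = 0x2  ←
seq:6 @ bit 0 → (0xa4>>0)&0x3f = 0x24

2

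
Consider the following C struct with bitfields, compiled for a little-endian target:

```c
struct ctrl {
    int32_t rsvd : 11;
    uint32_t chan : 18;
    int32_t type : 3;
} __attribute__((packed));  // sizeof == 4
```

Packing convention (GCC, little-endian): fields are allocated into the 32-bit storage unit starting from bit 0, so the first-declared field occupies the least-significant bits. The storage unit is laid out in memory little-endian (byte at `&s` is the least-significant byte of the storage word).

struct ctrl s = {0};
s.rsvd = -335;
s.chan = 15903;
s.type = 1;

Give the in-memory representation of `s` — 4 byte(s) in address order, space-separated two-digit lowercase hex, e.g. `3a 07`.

b1 fe f0 21

[0+:11] rsvd=-335 & 0x7ff = 0x6b1; word=0x000006b1
[11+:18] chan=15903 & 0x3ffff = 0x3e1f; word=0x01f0feb1
[29+:3] type=1 & 0x7 = 0x1; word=0x21f0feb1
word = 0x21f0feb1 → little-endian bytes:
  [0]=0xb1  [1]=0xfe  [2]=0xf0  [3]=0x21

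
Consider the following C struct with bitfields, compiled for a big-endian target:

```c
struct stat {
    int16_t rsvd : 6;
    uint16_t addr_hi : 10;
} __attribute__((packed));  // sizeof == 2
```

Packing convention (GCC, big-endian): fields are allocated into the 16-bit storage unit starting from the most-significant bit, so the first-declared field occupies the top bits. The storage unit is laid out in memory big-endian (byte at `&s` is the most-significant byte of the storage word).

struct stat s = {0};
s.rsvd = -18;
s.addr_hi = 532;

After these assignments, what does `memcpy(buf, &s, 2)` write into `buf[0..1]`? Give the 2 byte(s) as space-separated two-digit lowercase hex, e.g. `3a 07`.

rsvd:6 = -18 → 0x2e << 10 → word 0xb800
addr_hi:10 = 532 → 0x214 << 0 → word 0xba14
word = 0xba14 → big-endian bytes:
  [0]=0xba  [1]=0x14

ba 14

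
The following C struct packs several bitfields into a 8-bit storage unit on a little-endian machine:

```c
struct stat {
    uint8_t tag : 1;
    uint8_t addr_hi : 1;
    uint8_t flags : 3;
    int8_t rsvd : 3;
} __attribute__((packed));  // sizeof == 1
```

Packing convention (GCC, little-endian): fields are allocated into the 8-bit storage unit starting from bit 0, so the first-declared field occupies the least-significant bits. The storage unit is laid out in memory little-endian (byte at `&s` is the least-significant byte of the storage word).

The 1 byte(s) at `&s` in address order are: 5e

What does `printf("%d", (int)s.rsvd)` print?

[0]=0x5e (little-endian) → word 0x5e
tag:1 @ bit 0 → (0x5e>>0)&0x1 = 0x0
addr_hi:1 @ bit 1 → (0x5e>>1)&0x1 = 0x1
flags:3 @ bit 2 → (0x5e>>2)&0x7 = 0x7
rsvd:3 @ bit 5 → (0x5e>>5)&0x7 = 0x2  ←
rsvd signed 3b, MSB=0: value = 2

2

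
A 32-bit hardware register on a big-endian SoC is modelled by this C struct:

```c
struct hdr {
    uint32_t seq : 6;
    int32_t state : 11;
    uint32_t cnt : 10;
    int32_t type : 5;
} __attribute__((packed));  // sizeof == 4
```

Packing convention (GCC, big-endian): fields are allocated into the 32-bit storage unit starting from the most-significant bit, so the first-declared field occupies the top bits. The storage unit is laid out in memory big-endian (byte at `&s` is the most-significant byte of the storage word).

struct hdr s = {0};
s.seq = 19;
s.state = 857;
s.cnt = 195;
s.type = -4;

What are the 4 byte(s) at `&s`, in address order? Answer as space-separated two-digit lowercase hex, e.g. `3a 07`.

seq:6 = 19 → 0x13 << 26 → word 0x4c000000
state:11 = 857 → 0x359 << 15 → word 0x4dac8000
cnt:10 = 195 → 0xc3 << 5 → word 0x4dac9860
type:5 = -4 → 0x1c << 0 → word 0x4dac987c
word = 0x4dac987c → big-endian bytes:
  [0]=0x4d  [1]=0xac  [2]=0x98  [3]=0x7c

4d ac 98 7c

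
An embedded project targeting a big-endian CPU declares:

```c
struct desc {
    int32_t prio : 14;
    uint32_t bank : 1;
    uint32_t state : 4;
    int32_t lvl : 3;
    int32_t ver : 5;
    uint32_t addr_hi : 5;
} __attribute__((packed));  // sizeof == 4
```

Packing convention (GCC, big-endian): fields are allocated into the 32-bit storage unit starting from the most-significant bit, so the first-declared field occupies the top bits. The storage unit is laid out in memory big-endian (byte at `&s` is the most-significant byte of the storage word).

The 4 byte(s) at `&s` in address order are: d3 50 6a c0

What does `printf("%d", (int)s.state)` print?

[0]=0xd3 [1]=0x50 [2]=0x6a [3]=0xc0 (big-endian) → word 0xd3506ac0
prio [18+:14] = (word>>18) & 0x3fff = 13524
bank [17+:1] = (word>>17) & 0x1 = 0
state [13+:4] = (word>>13) & 0xf = 3  ←
lvl [10+:3] = (word>>10) & 0x7 = 2
ver [5+:5] = (word>>5) & 0x1f = 22
addr_hi [0+:5] = (word>>0) & 0x1f = 0

3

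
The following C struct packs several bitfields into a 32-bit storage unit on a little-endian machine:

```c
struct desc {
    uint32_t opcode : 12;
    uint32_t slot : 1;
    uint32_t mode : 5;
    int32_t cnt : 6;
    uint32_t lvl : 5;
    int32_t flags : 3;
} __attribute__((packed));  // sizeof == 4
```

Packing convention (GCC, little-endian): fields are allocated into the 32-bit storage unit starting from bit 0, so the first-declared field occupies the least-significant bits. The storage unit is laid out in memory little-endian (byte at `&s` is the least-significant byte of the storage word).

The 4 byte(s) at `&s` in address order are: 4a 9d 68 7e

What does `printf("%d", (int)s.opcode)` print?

3402

[0]=0x4a [1]=0x9d [2]=0x68 [3]=0x7e (little-endian) → word 0x7e689d4a
opcode:12 @ bit 0 → (0x7e689d4a>>0)&0xfff = 0xd4a  ←
slot:1 @ bit 12 → (0x7e689d4a>>12)&0x1 = 0x1
mode:5 @ bit 13 → (0x7e689d4a>>13)&0x1f = 0x4
cnt:6 @ bit 18 → (0x7e689d4a>>18)&0x3f = 0x1a
lvl:5 @ bit 24 → (0x7e689d4a>>24)&0x1f = 0x1e
flags:3 @ bit 29 → (0x7e689d4a>>29)&0x7 = 0x3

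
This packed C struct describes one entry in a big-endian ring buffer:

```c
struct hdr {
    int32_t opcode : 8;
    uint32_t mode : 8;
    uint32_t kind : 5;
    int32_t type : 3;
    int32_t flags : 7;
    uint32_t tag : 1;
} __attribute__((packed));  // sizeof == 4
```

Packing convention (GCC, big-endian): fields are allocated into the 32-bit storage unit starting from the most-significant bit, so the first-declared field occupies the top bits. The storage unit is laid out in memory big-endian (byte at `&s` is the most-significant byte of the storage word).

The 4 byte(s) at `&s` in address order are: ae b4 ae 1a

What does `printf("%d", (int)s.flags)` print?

[0]=0xae [1]=0xb4 [2]=0xae [3]=0x1a (big-endian) → word 0xaeb4ae1a
opcode [24+:8] = (word>>24) & 0xff = 174
mode [16+:8] = (word>>16) & 0xff = 180
kind [11+:5] = (word>>11) & 0x1f = 21
type [8+:3] = (word>>8) & 0x7 = 6
flags [1+:7] = (word>>1) & 0x7f = 13  ←
tag [0+:1] = (word>>0) & 0x1 = 0
flags signed 7b, MSB=0: value = 13

13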